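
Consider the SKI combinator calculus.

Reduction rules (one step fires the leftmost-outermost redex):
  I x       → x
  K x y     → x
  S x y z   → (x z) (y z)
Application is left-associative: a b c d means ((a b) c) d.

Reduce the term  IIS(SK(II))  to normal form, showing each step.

  start: IIS(SK(II))
  →1  IS(SK(II))
  →2  S(SK(II))
  →3  S(SKI)

Answer: normal form = S(SKI)  (in 3 steps)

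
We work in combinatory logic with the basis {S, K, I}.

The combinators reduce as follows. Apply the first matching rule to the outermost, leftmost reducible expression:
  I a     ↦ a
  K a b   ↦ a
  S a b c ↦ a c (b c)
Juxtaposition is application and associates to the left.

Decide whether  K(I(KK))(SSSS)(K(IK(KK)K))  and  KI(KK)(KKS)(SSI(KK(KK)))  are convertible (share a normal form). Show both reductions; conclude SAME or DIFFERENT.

Answer: DIFFERENT — A ⇓ K, B ⇓ K(SKK)

Derivation:
Term A:
  start: K(I(KK))(SSSS)(K(IK(KK)K))
  →1  I(KK)(K(IK(KK)K))
  →2  KK(K(IK(KK)K))
  →3  K

Term B:
  start: KI(KK)(KKS)(SSI(KK(KK)))
  →1  I(KKS)(SSI(KK(KK)))
  →2  KKS(SSI(KK(KK)))
  →3  K(SSI(KK(KK)))
  →4  K(S(KK(KK))(I(KK(KK))))
  →5  K(SK(I(KK(KK))))
  →6  K(SK(KK(KK)))
  →7  K(SKK)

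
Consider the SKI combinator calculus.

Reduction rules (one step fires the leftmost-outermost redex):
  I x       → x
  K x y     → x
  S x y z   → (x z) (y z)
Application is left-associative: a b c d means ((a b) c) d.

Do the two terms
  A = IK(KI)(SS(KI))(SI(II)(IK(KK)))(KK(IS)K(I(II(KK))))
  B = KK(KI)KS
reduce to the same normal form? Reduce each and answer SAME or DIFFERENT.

Term A:
  start: IK(KI)(SS(KI))(SI(II)(IK(KK)))(KK(IS)K(I(II(KK))))
  step 1: K(KI)(SS(KI))(SI(II)(IK(KK)))(KK(IS)K(I(II(KK))))
  step 2: KI(SI(II)(IK(KK)))(KK(IS)K(I(II(KK))))
  step 3: I(KK(IS)K(I(II(KK))))
  step 4: KK(IS)K(I(II(KK)))
  step 5: KK(I(II(KK)))
  step 6: K

Term B:
  start: KK(KI)KS
  step 1: KKS
  step 2: K

Answer: SAME — A ⇓ K, B ⇓ K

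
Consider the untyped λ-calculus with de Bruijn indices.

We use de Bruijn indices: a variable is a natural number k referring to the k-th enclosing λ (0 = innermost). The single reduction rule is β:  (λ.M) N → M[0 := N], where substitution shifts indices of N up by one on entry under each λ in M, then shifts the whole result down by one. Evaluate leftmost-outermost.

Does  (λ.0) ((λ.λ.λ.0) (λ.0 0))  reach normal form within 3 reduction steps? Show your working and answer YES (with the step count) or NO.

  start: (λ.0) ((λ.λ.λ.0) (λ.0 0))
  [1] (λ.λ.λ.0) (λ.0 0)
  [2] λ.λ.0

Answer: YES — reaches normal form λ.λ.0 in 2 ≤ 3 steps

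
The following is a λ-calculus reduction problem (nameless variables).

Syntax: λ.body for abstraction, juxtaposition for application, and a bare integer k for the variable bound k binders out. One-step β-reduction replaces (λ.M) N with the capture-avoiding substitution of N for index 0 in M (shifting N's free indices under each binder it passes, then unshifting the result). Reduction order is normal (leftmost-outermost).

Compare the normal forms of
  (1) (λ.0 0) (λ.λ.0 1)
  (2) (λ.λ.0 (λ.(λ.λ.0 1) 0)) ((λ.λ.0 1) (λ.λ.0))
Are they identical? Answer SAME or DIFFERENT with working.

Term A:
  start: (λ.0 0) (λ.λ.0 1)
  step 1: (λ.λ.0 1) (λ.λ.0 1)
  step 2: λ.0 (λ.λ.0 1)

Term B:
  start: (λ.λ.0 (λ.(λ.λ.0 1) 0)) ((λ.λ.0 1) (λ.λ.0))
  step 1: λ.0 (λ.(λ.λ.0 1) 0)
  step 2: λ.0 (λ.λ.0 1)

Answer: SAME — A ⇓ λ.0 (λ.λ.0 1), B ⇓ λ.0 (λ.λ.0 1)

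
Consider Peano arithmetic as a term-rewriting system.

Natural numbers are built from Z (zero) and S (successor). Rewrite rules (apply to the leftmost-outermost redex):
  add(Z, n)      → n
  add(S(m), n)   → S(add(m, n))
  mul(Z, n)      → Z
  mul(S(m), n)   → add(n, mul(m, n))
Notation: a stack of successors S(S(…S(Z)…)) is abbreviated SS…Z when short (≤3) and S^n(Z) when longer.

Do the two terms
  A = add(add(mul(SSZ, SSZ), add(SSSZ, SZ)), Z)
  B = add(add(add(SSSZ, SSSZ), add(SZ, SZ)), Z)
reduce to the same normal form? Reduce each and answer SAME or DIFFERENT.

Answer: SAME — A ⇓ S^8(Z), B ⇓ S^8(Z)

Reduction:
Term A:
  start: add(add(mul(SSZ, SSZ), add(SSSZ, SZ)), Z)
  →1  add(add(add(SSZ, mul(SZ, SSZ)), add(SSSZ, SZ)), Z)
  →2  add(add(S(add(SZ, mul(SZ, SSZ))), add(SSSZ, SZ)), Z)
  →3  add(S(add(add(SZ, mul(SZ, SSZ)), add(SSSZ, SZ))), Z)
  →4  S(add(add(add(SZ, mul(SZ, SSZ)), add(SSSZ, SZ)), Z))
  →5  S(add(add(S(add(Z, mul(SZ, SSZ))), add(SSSZ, SZ)), Z))
  →6  S(add(S(add(add(Z, mul(SZ, SSZ)), add(SSSZ, SZ))), Z))
  →7  S(S(add(add(add(Z, mul(SZ, SSZ)), add(SSSZ, SZ)), Z)))
  →8  S(S(add(add(mul(SZ, SSZ), add(SSSZ, SZ)), Z)))
  →9  S(S(add(add(add(SSZ, mul(Z, SSZ)), add(SSSZ, SZ)), Z)))
  →10  S(S(add(add(S(add(SZ, mul(Z, SSZ))), add(SSSZ, SZ)), Z)))
  →11  S(S(add(S(add(add(SZ, mul(Z, SSZ)), add(SSSZ, SZ))), Z)))
  →12  S(S(S(add(add(add(SZ, mul(Z, SSZ)), add(SSSZ, SZ)), Z))))
  →13  S(S(S(add(add(S(add(Z, mul(Z, SSZ))), add(SSSZ, SZ)), Z))))
  →14  S(S(S(add(S(add(add(Z, mul(Z, SSZ)), add(SSSZ, SZ))), Z))))
  →15  S(S(S(S(add(add(add(Z, mul(Z, SSZ)), add(SSSZ, SZ)), Z)))))
  →16  S(S(S(S(add(add(mul(Z, SSZ), add(SSSZ, SZ)), Z)))))
  →17  S(S(S(S(add(add(Z, add(SSSZ, SZ)), Z)))))
  →18  S(S(S(S(add(add(SSSZ, SZ), Z)))))
  →19  S(S(S(S(add(S(add(SSZ, SZ)), Z)))))
  →20  S(S(S(S(S(add(add(SSZ, SZ), Z))))))
  →21  S(S(S(S(S(add(S(add(SZ, SZ)), Z))))))
  →22  S(S(S(S(S(S(add(add(SZ, SZ), Z)))))))
  →23  S(S(S(S(S(S(add(S(add(Z, SZ)), Z)))))))
  →24  S(S(S(S(S(S(S(add(add(Z, SZ), Z))))))))
  →25  S(S(S(S(S(S(S(add(SZ, Z))))))))
  →26  S(S(S(S(S(S(S(S(add(Z, Z)))))))))
  →27  S^8(Z)

Term B:
  start: add(add(add(SSSZ, SSSZ), add(SZ, SZ)), Z)
  →1  add(add(S(add(SSZ, SSSZ)), add(SZ, SZ)), Z)
  →2  add(S(add(add(SSZ, SSSZ), add(SZ, SZ))), Z)
  →3  S(add(add(add(SSZ, SSSZ), add(SZ, SZ)), Z))
  →4  S(add(add(S(add(SZ, SSSZ)), add(SZ, SZ)), Z))
  →5  S(add(S(add(add(SZ, SSSZ), add(SZ, SZ))), Z))
  →6  S(S(add(add(add(SZ, SSSZ), add(SZ, SZ)), Z)))
  →7  S(S(add(add(S(add(Z, SSSZ)), add(SZ, SZ)), Z)))
  →8  S(S(add(S(add(add(Z, SSSZ), add(SZ, SZ))), Z)))
  →9  S(S(S(add(add(add(Z, SSSZ), add(SZ, SZ)), Z))))
  →10  S(S(S(add(add(SSSZ, add(SZ, SZ)), Z))))
  →11  S(S(S(add(S(add(SSZ, add(SZ, SZ))), Z))))
  →12  S(S(S(S(add(add(SSZ, add(SZ, SZ)), Z)))))
  →13  S(S(S(S(add(S(add(SZ, add(SZ, SZ))), Z)))))
  →14  S(S(S(S(S(add(add(SZ, add(SZ, SZ)), Z))))))
  →15  S(S(S(S(S(add(S(add(Z, add(SZ, SZ))), Z))))))
  →16  S(S(S(S(S(S(add(add(Z, add(SZ, SZ)), Z)))))))
  →17  S(S(S(S(S(S(add(add(SZ, SZ), Z)))))))
  →18  S(S(S(S(S(S(add(S(add(Z, SZ)), Z)))))))
  →19  S(S(S(S(S(S(S(add(add(Z, SZ), Z))))))))
  →20  S(S(S(S(S(S(S(add(SZ, Z))))))))
  →21  S(S(S(S(S(S(S(S(add(Z, Z)))))))))
  →22  S^8(Z)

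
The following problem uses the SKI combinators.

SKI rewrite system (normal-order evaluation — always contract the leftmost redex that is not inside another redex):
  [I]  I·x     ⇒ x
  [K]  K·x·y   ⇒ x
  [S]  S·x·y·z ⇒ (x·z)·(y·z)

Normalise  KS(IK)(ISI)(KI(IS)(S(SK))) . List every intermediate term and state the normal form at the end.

  start: KS(IK)(ISI)(KI(IS)(S(SK)))
  →1  S(ISI)(KI(IS)(S(SK)))
  →2  S(SI)(KI(IS)(S(SK)))
  →3  S(SI)(I(S(SK)))
  →4  S(SI)(S(SK))

Answer: normal form = S(SI)(S(SK))  (in 4 steps)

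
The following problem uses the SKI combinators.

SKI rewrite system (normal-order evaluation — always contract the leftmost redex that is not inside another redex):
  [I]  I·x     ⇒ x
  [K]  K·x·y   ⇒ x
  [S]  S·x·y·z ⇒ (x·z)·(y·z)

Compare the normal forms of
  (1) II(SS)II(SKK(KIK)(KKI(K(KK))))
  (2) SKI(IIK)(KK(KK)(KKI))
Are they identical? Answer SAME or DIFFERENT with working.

Answer: SAME — A ⇓ K(KK), B ⇓ K(KK)

Reduction:
Term A:
  start: II(SS)II(SKK(KIK)(KKI(K(KK))))
  →1  I(SS)II(SKK(KIK)(KKI(K(KK))))
  →2  SSII(SKK(KIK)(KKI(K(KK))))
  →3  SI(II)(SKK(KIK)(KKI(K(KK))))
  →4  I(SKK(KIK)(KKI(K(KK))))(II(SKK(KIK)(KKI(K(KK)))))
  →5  SKK(KIK)(KKI(K(KK)))(II(SKK(KIK)(KKI(K(KK)))))
  →6  K(KIK)(K(KIK))(KKI(K(KK)))(II(SKK(KIK)(KKI(K(KK)))))
  →7  KIK(KKI(K(KK)))(II(SKK(KIK)(KKI(K(KK)))))
  →8  I(KKI(K(KK)))(II(SKK(KIK)(KKI(K(KK)))))
  →9  KKI(K(KK))(II(SKK(KIK)(KKI(K(KK)))))
  →10  K(K(KK))(II(SKK(KIK)(KKI(K(KK)))))
  →11  K(KK)

Term B:
  start: SKI(IIK)(KK(KK)(KKI))
  →1  K(IIK)(I(IIK))(KK(KK)(KKI))
  →2  IIK(KK(KK)(KKI))
  →3  IK(KK(KK)(KKI))
  →4  K(KK(KK)(KKI))
  →5  K(K(KKI))
  →6  K(KK)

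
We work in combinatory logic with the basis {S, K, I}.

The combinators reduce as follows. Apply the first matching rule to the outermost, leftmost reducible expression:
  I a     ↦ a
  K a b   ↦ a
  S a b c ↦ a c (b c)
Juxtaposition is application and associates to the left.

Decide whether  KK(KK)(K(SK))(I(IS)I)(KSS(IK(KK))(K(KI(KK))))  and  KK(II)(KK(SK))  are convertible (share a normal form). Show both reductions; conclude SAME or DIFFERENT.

Term A:
  start: KK(KK)(K(SK))(I(IS)I)(KSS(IK(KK))(K(KI(KK))))
  step 1: K(K(SK))(I(IS)I)(KSS(IK(KK))(K(KI(KK))))
  step 2: K(SK)(KSS(IK(KK))(K(KI(KK))))
  step 3: SK

Term B:
  start: KK(II)(KK(SK))
  step 1: K(KK(SK))
  step 2: KK

Answer: DIFFERENT — A ⇓ SK, B ⇓ KK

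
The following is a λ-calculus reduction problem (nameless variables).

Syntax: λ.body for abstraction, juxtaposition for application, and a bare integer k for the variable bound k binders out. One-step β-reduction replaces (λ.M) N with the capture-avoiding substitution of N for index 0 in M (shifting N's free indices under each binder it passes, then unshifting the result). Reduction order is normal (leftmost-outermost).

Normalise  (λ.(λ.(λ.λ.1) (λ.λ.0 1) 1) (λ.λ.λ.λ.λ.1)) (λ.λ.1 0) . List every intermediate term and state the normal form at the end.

  start: (λ.(λ.(λ.λ.1) (λ.λ.0 1) 1) (λ.λ.λ.λ.λ.1)) (λ.λ.1 0)
  step 1: (λ.(λ.λ.1) (λ.λ.0 1) (λ.λ.1 0)) (λ.λ.λ.λ.λ.1)
  step 2: (λ.λ.1) (λ.λ.0 1) (λ.λ.1 0)
  step 3: (λ.λ.λ.0 1) (λ.λ.1 0)
  step 4: λ.λ.0 1

Answer: normal form = λ.λ.0 1  (in 4 steps)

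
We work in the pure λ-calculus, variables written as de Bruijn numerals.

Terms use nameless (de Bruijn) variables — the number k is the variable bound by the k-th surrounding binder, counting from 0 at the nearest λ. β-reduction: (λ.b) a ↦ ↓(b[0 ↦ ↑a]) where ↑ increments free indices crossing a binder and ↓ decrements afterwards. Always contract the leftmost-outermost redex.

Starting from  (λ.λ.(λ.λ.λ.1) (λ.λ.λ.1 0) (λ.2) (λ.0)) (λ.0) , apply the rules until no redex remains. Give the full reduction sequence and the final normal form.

Answer: normal form = λ.λ.λ.0  (in 4 steps)

Derivation:
  start: (λ.λ.(λ.λ.λ.1) (λ.λ.λ.1 0) (λ.2) (λ.0)) (λ.0)
  [1] λ.(λ.λ.λ.1) (λ.λ.λ.1 0) (λ.λ.0) (λ.0)
  [2] λ.(λ.λ.1) (λ.λ.0) (λ.0)
  [3] λ.(λ.λ.λ.0) (λ.0)
  [4] λ.λ.λ.0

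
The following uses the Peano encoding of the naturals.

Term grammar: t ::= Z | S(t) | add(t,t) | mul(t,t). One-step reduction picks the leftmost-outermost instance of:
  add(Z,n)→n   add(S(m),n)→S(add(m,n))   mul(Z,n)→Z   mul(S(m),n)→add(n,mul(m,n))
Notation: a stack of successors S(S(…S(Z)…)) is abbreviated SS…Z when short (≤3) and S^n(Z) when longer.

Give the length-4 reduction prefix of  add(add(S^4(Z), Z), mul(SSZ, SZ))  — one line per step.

  start: add(add(S^4(Z), Z), mul(SSZ, SZ))
  step 1: add(S(add(SSSZ, Z)), mul(SSZ, SZ))
  step 2: S(add(add(SSSZ, Z), mul(SSZ, SZ)))
  step 3: S(add(S(add(SSZ, Z)), mul(SSZ, SZ)))
  step 4: S(S(add(add(SSZ, Z), mul(SSZ, SZ))))

Answer: after 4 steps: S(S(add(add(SSZ, Z), mul(SSZ, SZ))))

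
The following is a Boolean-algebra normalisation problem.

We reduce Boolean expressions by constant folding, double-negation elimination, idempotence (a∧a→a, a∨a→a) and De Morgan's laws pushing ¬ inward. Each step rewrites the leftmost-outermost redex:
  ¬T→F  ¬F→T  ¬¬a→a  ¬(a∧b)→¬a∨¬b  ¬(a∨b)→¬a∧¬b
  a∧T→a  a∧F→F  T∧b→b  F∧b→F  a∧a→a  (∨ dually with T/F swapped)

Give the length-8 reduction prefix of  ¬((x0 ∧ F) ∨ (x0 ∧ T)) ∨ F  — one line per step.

  start: ¬((x0 ∧ F) ∨ (x0 ∧ T)) ∨ F
  step 1: ¬((x0 ∧ F) ∨ (x0 ∧ T))
  step 2: ¬(x0 ∧ F) ∧ ¬(x0 ∧ T)
  step 3: (¬x0 ∨ ¬F) ∧ ¬(x0 ∧ T)
  step 4: (¬x0 ∨ T) ∧ ¬(x0 ∧ T)
  step 5: T ∧ ¬(x0 ∧ T)
  step 6: ¬(x0 ∧ T)
  step 7: ¬x0 ∨ ¬T
  step 8: ¬x0 ∨ F

Answer: after 8 steps: ¬x0 ∨ F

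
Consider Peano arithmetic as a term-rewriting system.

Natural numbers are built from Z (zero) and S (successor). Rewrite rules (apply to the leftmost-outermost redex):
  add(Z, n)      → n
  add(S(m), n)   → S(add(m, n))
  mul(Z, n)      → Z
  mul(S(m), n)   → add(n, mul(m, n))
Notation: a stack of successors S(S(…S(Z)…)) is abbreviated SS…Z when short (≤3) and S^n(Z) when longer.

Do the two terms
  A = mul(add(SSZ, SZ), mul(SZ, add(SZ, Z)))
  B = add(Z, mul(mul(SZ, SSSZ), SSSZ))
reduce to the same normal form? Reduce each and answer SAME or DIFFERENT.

Term A:
  start: mul(add(SSZ, SZ), mul(SZ, add(SZ, Z)))
  step 1: mul(S(add(SZ, SZ)), mul(SZ, add(SZ, Z)))
  step 2: add(mul(SZ, add(SZ, Z)), mul(add(SZ, SZ), mul(SZ, add(SZ, Z))))
  step 3: add(add(add(SZ, Z), mul(Z, add(SZ, Z))), mul(add(SZ, SZ), mul(SZ, add(SZ, Z))))
  step 4: add(add(S(add(Z, Z)), mul(Z, add(SZ, Z))), mul(add(SZ, SZ), mul(SZ, add(SZ, Z))))
  step 5: add(S(add(add(Z, Z), mul(Z, add(SZ, Z)))), mul(add(SZ, SZ), mul(SZ, add(SZ, Z))))
  step 6: S(add(add(add(Z, Z), mul(Z, add(SZ, Z))), mul(add(SZ, SZ), mul(SZ, add(SZ, Z)))))
  step 7: S(add(add(Z, mul(Z, add(SZ, Z))), mul(add(SZ, SZ), mul(SZ, add(SZ, Z)))))
  step 8: S(add(mul(Z, add(SZ, Z)), mul(add(SZ, SZ), mul(SZ, add(SZ, Z)))))
  step 9: S(add(Z, mul(add(SZ, SZ), mul(SZ, add(SZ, Z)))))
  step 10: S(mul(add(SZ, SZ), mul(SZ, add(SZ, Z))))
  step 11: S(mul(S(add(Z, SZ)), mul(SZ, add(SZ, Z))))
  step 12: S(add(mul(SZ, add(SZ, Z)), mul(add(Z, SZ), mul(SZ, add(SZ, Z)))))
  step 13: S(add(add(add(SZ, Z), mul(Z, add(SZ, Z))), mul(add(Z, SZ), mul(SZ, add(SZ, Z)))))
  step 14: S(add(add(S(add(Z, Z)), mul(Z, add(SZ, Z))), mul(add(Z, SZ), mul(SZ, add(SZ, Z)))))
  step 15: S(add(S(add(add(Z, Z), mul(Z, add(SZ, Z)))), mul(add(Z, SZ), mul(SZ, add(SZ, Z)))))
  step 16: S(S(add(add(add(Z, Z), mul(Z, add(SZ, Z))), mul(add(Z, SZ), mul(SZ, add(SZ, Z))))))
  step 17: S(S(add(add(Z, mul(Z, add(SZ, Z))), mul(add(Z, SZ), mul(SZ, add(SZ, Z))))))
  step 18: S(S(add(mul(Z, add(SZ, Z)), mul(add(Z, SZ), mul(SZ, add(SZ, Z))))))
  step 19: S(S(add(Z, mul(add(Z, SZ), mul(SZ, add(SZ, Z))))))
  step 20: S(S(mul(add(Z, SZ), mul(SZ, add(SZ, Z)))))
  step 21: S(S(mul(SZ, mul(SZ, add(SZ, Z)))))
  step 22: S(S(add(mul(SZ, add(SZ, Z)), mul(Z, mul(SZ, add(SZ, Z))))))
  step 23: S(S(add(add(add(SZ, Z), mul(Z, add(SZ, Z))), mul(Z, mul(SZ, add(SZ, Z))))))
  step 24: S(S(add(add(S(add(Z, Z)), mul(Z, add(SZ, Z))), mul(Z, mul(SZ, add(SZ, Z))))))
  step 25: S(S(add(S(add(add(Z, Z), mul(Z, add(SZ, Z)))), mul(Z, mul(SZ, add(SZ, Z))))))
  step 26: S(S(S(add(add(add(Z, Z), mul(Z, add(SZ, Z))), mul(Z, mul(SZ, add(SZ, Z)))))))
  step 27: S(S(S(add(add(Z, mul(Z, add(SZ, Z))), mul(Z, mul(SZ, add(SZ, Z)))))))
  step 28: S(S(S(add(mul(Z, add(SZ, Z)), mul(Z, mul(SZ, add(SZ, Z)))))))
  step 29: S(S(S(add(Z, mul(Z, mul(SZ, add(SZ, Z)))))))
  step 30: S(S(S(mul(Z, mul(SZ, add(SZ, Z))))))
  step 31: SSSZ

Term B:
  start: add(Z, mul(mul(SZ, SSSZ), SSSZ))
  step 1: mul(mul(SZ, SSSZ), SSSZ)
  step 2: mul(add(SSSZ, mul(Z, SSSZ)), SSSZ)
  step 3: mul(S(add(SSZ, mul(Z, SSSZ))), SSSZ)
  step 4: add(SSSZ, mul(add(SSZ, mul(Z, SSSZ)), SSSZ))
  step 5: S(add(SSZ, mul(add(SSZ, mul(Z, SSSZ)), SSSZ)))
  step 6: S(S(add(SZ, mul(add(SSZ, mul(Z, SSSZ)), SSSZ))))
  step 7: S(S(S(add(Z, mul(add(SSZ, mul(Z, SSSZ)), SSSZ)))))
  step 8: S(S(S(mul(add(SSZ, mul(Z, SSSZ)), SSSZ))))
  step 9: S(S(S(mul(S(add(SZ, mul(Z, SSSZ))), SSSZ))))
  step 10: S(S(S(add(SSSZ, mul(add(SZ, mul(Z, SSSZ)), SSSZ)))))
  step 11: S(S(S(S(add(SSZ, mul(add(SZ, mul(Z, SSSZ)), SSSZ))))))
  step 12: S(S(S(S(S(add(SZ, mul(add(SZ, mul(Z, SSSZ)), SSSZ)))))))
  step 13: S(S(S(S(S(S(add(Z, mul(add(SZ, mul(Z, SSSZ)), SSSZ))))))))
  step 14: S(S(S(S(S(S(mul(add(SZ, mul(Z, SSSZ)), SSSZ)))))))
  step 15: S(S(S(S(S(S(mul(S(add(Z, mul(Z, SSSZ))), SSSZ)))))))
  step 16: S(S(S(S(S(S(add(SSSZ, mul(add(Z, mul(Z, SSSZ)), SSSZ))))))))
  step 17: S(S(S(S(S(S(S(add(SSZ, mul(add(Z, mul(Z, SSSZ)), SSSZ)))))))))
  step 18: S(S(S(S(S(S(S(S(add(SZ, mul(add(Z, mul(Z, SSSZ)), SSSZ))))))))))
  step 19: S(S(S(S(S(S(S(S(S(add(Z, mul(add(Z, mul(Z, SSSZ)), SSSZ)))))))))))
  step 20: S(S(S(S(S(S(S(S(S(mul(add(Z, mul(Z, SSSZ)), SSSZ))))))))))
  step 21: S(S(S(S(S(S(S(S(S(mul(mul(Z, SSSZ), SSSZ))))))))))
  step 22: S(S(S(S(S(S(S(S(S(mul(Z, SSSZ))))))))))
  step 23: S^9(Z)

Answer: DIFFERENT — A ⇓ SSSZ, B ⇓ S^9(Z)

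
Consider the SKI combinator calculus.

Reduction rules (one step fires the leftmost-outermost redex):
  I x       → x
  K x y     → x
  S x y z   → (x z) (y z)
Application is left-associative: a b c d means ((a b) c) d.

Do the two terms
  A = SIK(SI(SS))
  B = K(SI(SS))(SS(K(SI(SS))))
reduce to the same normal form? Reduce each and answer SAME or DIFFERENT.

Term A:
  start: SIK(SI(SS))
  step 1: I(SI(SS))(K(SI(SS)))
  step 2: SI(SS)(K(SI(SS)))
  step 3: I(K(SI(SS)))(SS(K(SI(SS))))
  step 4: K(SI(SS))(SS(K(SI(SS))))
  step 5: SI(SS)

Term B:
  start: K(SI(SS))(SS(K(SI(SS))))
  step 1: SI(SS)

Answer: SAME — A ⇓ SI(SS), B ⇓ SI(SS)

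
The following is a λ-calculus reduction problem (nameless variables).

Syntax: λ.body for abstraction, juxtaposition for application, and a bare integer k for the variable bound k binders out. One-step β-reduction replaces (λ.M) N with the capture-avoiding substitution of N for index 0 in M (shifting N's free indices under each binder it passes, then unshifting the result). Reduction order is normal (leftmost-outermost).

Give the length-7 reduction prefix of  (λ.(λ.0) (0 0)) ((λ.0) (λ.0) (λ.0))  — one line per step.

Answer: after 7 steps: λ.0

Derivation:
  start: (λ.(λ.0) (0 0)) ((λ.0) (λ.0) (λ.0))
  [1] (λ.0) ((λ.0) (λ.0) (λ.0) ((λ.0) (λ.0) (λ.0)))
  [2] (λ.0) (λ.0) (λ.0) ((λ.0) (λ.0) (λ.0))
  [3] (λ.0) (λ.0) ((λ.0) (λ.0) (λ.0))
  [4] (λ.0) ((λ.0) (λ.0) (λ.0))
  [5] (λ.0) (λ.0) (λ.0)
  [6] (λ.0) (λ.0)
  [7] λ.0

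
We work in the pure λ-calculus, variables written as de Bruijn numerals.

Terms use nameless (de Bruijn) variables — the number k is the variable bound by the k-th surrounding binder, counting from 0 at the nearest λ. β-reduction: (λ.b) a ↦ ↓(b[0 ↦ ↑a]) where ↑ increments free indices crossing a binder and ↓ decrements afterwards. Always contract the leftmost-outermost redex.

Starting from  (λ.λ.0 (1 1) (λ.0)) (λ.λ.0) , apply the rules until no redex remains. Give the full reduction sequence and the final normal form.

Answer: normal form = λ.0 (λ.0) (λ.0)  (in 2 steps)

Derivation:
  start: (λ.λ.0 (1 1) (λ.0)) (λ.λ.0)
  →1  λ.0 ((λ.λ.0) (λ.λ.0)) (λ.0)
  →2  λ.0 (λ.0) (λ.0)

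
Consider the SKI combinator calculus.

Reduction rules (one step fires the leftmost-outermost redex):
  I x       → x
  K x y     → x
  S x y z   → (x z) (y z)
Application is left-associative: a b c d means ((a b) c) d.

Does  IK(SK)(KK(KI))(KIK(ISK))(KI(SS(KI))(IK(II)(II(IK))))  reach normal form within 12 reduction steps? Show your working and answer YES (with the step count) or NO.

  start: IK(SK)(KK(KI))(KIK(ISK))(KI(SS(KI))(IK(II)(II(IK))))
  →1  K(SK)(KK(KI))(KIK(ISK))(KI(SS(KI))(IK(II)(II(IK))))
  →2  SK(KIK(ISK))(KI(SS(KI))(IK(II)(II(IK))))
  →3  K(KI(SS(KI))(IK(II)(II(IK))))(KIK(ISK)(KI(SS(KI))(IK(II)(II(IK)))))
  →4  KI(SS(KI))(IK(II)(II(IK)))
  →5  I(IK(II)(II(IK)))
  →6  IK(II)(II(IK))
  →7  K(II)(II(IK))
  →8  II
  →9  I

Answer: YES — reaches normal form I in 9 ≤ 12 steps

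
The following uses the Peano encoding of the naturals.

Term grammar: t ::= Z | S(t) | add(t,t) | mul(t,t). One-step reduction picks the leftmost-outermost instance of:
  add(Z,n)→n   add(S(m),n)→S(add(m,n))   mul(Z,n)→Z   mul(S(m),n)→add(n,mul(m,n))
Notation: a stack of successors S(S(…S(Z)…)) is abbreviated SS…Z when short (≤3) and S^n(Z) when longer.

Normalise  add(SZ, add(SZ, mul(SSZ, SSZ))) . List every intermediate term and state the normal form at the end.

Answer: normal form = S^6(Z)  (in 13 steps)

Working:
  start: add(SZ, add(SZ, mul(SSZ, SSZ)))
  step 1: S(add(Z, add(SZ, mul(SSZ, SSZ))))
  step 2: S(add(SZ, mul(SSZ, SSZ)))
  step 3: S(S(add(Z, mul(SSZ, SSZ))))
  step 4: S(S(mul(SSZ, SSZ)))
  step 5: S(S(add(SSZ, mul(SZ, SSZ))))
  step 6: S(S(S(add(SZ, mul(SZ, SSZ)))))
  step 7: S(S(S(S(add(Z, mul(SZ, SSZ))))))
  step 8: S(S(S(S(mul(SZ, SSZ)))))
  step 9: S(S(S(S(add(SSZ, mul(Z, SSZ))))))
  step 10: S(S(S(S(S(add(SZ, mul(Z, SSZ)))))))
  step 11: S(S(S(S(S(S(add(Z, mul(Z, SSZ))))))))
  step 12: S(S(S(S(S(S(mul(Z, SSZ)))))))
  step 13: S^6(Z)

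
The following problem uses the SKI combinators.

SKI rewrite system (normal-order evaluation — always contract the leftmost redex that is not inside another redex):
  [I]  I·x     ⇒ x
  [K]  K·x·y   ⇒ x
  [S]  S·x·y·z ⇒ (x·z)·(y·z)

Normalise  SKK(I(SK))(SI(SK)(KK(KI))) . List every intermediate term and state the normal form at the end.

  start: SKK(I(SK))(SI(SK)(KK(KI)))
  [1] K(I(SK))(K(I(SK)))(SI(SK)(KK(KI)))
  [2] I(SK)(SI(SK)(KK(KI)))
  [3] SK(SI(SK)(KK(KI)))
  [4] SK(I(KK(KI))(SK(KK(KI))))
  [5] SK(KK(KI)(SK(KK(KI))))
  [6] SK(K(SK(KK(KI))))
  [7] SK(K(SKK))

Answer: normal form = SK(K(SKK))  (in 7 steps)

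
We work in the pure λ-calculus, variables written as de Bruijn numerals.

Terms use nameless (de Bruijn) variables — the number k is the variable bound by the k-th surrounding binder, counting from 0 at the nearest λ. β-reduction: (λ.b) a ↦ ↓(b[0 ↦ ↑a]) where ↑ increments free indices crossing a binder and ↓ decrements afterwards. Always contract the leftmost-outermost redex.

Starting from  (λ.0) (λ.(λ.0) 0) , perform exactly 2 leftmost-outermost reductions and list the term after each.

Answer: after 2 steps: λ.0

Working:
  start: (λ.0) (λ.(λ.0) 0)
  →1  λ.(λ.0) 0
  →2  λ.0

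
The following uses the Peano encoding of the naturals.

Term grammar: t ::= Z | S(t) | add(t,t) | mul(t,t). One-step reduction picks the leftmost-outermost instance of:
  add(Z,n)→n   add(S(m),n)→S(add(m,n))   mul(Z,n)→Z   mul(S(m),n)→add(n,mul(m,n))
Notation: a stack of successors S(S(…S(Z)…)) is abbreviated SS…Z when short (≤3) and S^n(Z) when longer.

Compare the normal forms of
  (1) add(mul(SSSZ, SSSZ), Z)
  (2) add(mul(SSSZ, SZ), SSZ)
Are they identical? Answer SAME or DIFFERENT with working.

Answer: DIFFERENT — A ⇓ S^9(Z), B ⇓ S^5(Z)

Reduction:
Term A:
  start: add(mul(SSSZ, SSSZ), Z)
  [1] add(add(SSSZ, mul(SSZ, SSSZ)), Z)
  [2] add(S(add(SSZ, mul(SSZ, SSSZ))), Z)
  [3] S(add(add(SSZ, mul(SSZ, SSSZ)), Z))
  [4] S(add(S(add(SZ, mul(SSZ, SSSZ))), Z))
  [5] S(S(add(add(SZ, mul(SSZ, SSSZ)), Z)))
  [6] S(S(add(S(add(Z, mul(SSZ, SSSZ))), Z)))
  [7] S(S(S(add(add(Z, mul(SSZ, SSSZ)), Z))))
  [8] S(S(S(add(mul(SSZ, SSSZ), Z))))
  [9] S(S(S(add(add(SSSZ, mul(SZ, SSSZ)), Z))))
  [10] S(S(S(add(S(add(SSZ, mul(SZ, SSSZ))), Z))))
  [11] S(S(S(S(add(add(SSZ, mul(SZ, SSSZ)), Z)))))
  [12] S(S(S(S(add(S(add(SZ, mul(SZ, SSSZ))), Z)))))
  [13] S(S(S(S(S(add(add(SZ, mul(SZ, SSSZ)), Z))))))
  [14] S(S(S(S(S(add(S(add(Z, mul(SZ, SSSZ))), Z))))))
  [15] S(S(S(S(S(S(add(add(Z, mul(SZ, SSSZ)), Z)))))))
  [16] S(S(S(S(S(S(add(mul(SZ, SSSZ), Z)))))))
  [17] S(S(S(S(S(S(add(add(SSSZ, mul(Z, SSSZ)), Z)))))))
  [18] S(S(S(S(S(S(add(S(add(SSZ, mul(Z, SSSZ))), Z)))))))
  [19] S(S(S(S(S(S(S(add(add(SSZ, mul(Z, SSSZ)), Z))))))))
  [20] S(S(S(S(S(S(S(add(S(add(SZ, mul(Z, SSSZ))), Z))))))))
  [21] S(S(S(S(S(S(S(S(add(add(SZ, mul(Z, SSSZ)), Z)))))))))
  [22] S(S(S(S(S(S(S(S(add(S(add(Z, mul(Z, SSSZ))), Z)))))))))
  [23] S(S(S(S(S(S(S(S(S(add(add(Z, mul(Z, SSSZ)), Z))))))))))
  [24] S(S(S(S(S(S(S(S(S(add(mul(Z, SSSZ), Z))))))))))
  [25] S(S(S(S(S(S(S(S(S(add(Z, Z))))))))))
  [26] S^9(Z)

Term B:
  start: add(mul(SSSZ, SZ), SSZ)
  [1] add(add(SZ, mul(SSZ, SZ)), SSZ)
  [2] add(S(add(Z, mul(SSZ, SZ))), SSZ)
  [3] S(add(add(Z, mul(SSZ, SZ)), SSZ))
  [4] S(add(mul(SSZ, SZ), SSZ))
  [5] S(add(add(SZ, mul(SZ, SZ)), SSZ))
  [6] S(add(S(add(Z, mul(SZ, SZ))), SSZ))
  [7] S(S(add(add(Z, mul(SZ, SZ)), SSZ)))
  [8] S(S(add(mul(SZ, SZ), SSZ)))
  [9] S(S(add(add(SZ, mul(Z, SZ)), SSZ)))
  [10] S(S(add(S(add(Z, mul(Z, SZ))), SSZ)))
  [11] S(S(S(add(add(Z, mul(Z, SZ)), SSZ))))
  [12] S(S(S(add(mul(Z, SZ), SSZ))))
  [13] S(S(S(add(Z, SSZ))))
  [14] S^5(Z)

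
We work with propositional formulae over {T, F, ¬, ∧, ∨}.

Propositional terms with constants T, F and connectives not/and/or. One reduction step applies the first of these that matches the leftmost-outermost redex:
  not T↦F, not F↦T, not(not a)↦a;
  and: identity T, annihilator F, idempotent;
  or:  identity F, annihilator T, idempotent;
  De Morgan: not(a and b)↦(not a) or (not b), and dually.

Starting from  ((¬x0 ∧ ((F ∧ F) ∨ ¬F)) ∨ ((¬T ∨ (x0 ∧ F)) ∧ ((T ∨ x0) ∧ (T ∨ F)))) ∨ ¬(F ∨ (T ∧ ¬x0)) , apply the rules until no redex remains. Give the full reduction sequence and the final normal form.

Answer: normal form = ¬x0 ∨ x0  (in 16 steps)

Reduction:
  start: ((¬x0 ∧ ((F ∧ F) ∨ ¬F)) ∨ ((¬T ∨ (x0 ∧ F)) ∧ ((T ∨ x0) ∧ (T ∨ F)))) ∨ ¬(F ∨ (T ∧ ¬x0))
  →1  ((¬x0 ∧ (F ∨ ¬F)) ∨ ((¬T ∨ (x0 ∧ F)) ∧ ((T ∨ x0) ∧ (T ∨ F)))) ∨ ¬(F ∨ (T ∧ ¬x0))
  →2  ((¬x0 ∧ ¬F) ∨ ((¬T ∨ (x0 ∧ F)) ∧ ((T ∨ x0) ∧ (T ∨ F)))) ∨ ¬(F ∨ (T ∧ ¬x0))
  →3  ((¬x0 ∧ T) ∨ ((¬T ∨ (x0 ∧ F)) ∧ ((T ∨ x0) ∧ (T ∨ F)))) ∨ ¬(F ∨ (T ∧ ¬x0))
  →4  (¬x0 ∨ ((¬T ∨ (x0 ∧ F)) ∧ ((T ∨ x0) ∧ (T ∨ F)))) ∨ ¬(F ∨ (T ∧ ¬x0))
  →5  (¬x0 ∨ ((F ∨ (x0 ∧ F)) ∧ ((T ∨ x0) ∧ (T ∨ F)))) ∨ ¬(F ∨ (T ∧ ¬x0))
  →6  (¬x0 ∨ ((x0 ∧ F) ∧ ((T ∨ x0) ∧ (T ∨ F)))) ∨ ¬(F ∨ (T ∧ ¬x0))
  →7  (¬x0 ∨ (F ∧ ((T ∨ x0) ∧ (T ∨ F)))) ∨ ¬(F ∨ (T ∧ ¬x0))
  →8  (¬x0 ∨ F) ∨ ¬(F ∨ (T ∧ ¬x0))
  →9  ¬x0 ∨ ¬(F ∨ (T ∧ ¬x0))
  →10  ¬x0 ∨ (¬F ∧ ¬(T ∧ ¬x0))
  →11  ¬x0 ∨ (T ∧ ¬(T ∧ ¬x0))
  →12  ¬x0 ∨ ¬(T ∧ ¬x0)
  →13  ¬x0 ∨ (¬T ∨ ¬¬x0)
  →14  ¬x0 ∨ (F ∨ ¬¬x0)
  →15  ¬x0 ∨ ¬¬x0
  →16  ¬x0 ∨ x0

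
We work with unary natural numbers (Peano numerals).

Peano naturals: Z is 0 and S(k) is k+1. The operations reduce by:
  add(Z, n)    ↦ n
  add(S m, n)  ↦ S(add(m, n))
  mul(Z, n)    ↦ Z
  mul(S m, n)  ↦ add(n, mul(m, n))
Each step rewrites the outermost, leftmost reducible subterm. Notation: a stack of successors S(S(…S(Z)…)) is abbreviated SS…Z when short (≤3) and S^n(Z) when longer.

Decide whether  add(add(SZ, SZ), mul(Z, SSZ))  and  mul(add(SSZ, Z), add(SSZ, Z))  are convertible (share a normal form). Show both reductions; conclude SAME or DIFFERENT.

Term A:
  start: add(add(SZ, SZ), mul(Z, SSZ))
  [1] add(S(add(Z, SZ)), mul(Z, SSZ))
  [2] S(add(add(Z, SZ), mul(Z, SSZ)))
  [3] S(add(SZ, mul(Z, SSZ)))
  [4] S(S(add(Z, mul(Z, SSZ))))
  [5] S(S(mul(Z, SSZ)))
  [6] SSZ

Term B:
  start: mul(add(SSZ, Z), add(SSZ, Z))
  [1] mul(S(add(SZ, Z)), add(SSZ, Z))
  [2] add(add(SSZ, Z), mul(add(SZ, Z), add(SSZ, Z)))
  [3] add(S(add(SZ, Z)), mul(add(SZ, Z), add(SSZ, Z)))
  [4] S(add(add(SZ, Z), mul(add(SZ, Z), add(SSZ, Z))))
  [5] S(add(S(add(Z, Z)), mul(add(SZ, Z), add(SSZ, Z))))
  [6] S(S(add(add(Z, Z), mul(add(SZ, Z), add(SSZ, Z)))))
  [7] S(S(add(Z, mul(add(SZ, Z), add(SSZ, Z)))))
  [8] S(S(mul(add(SZ, Z), add(SSZ, Z))))
  [9] S(S(mul(S(add(Z, Z)), add(SSZ, Z))))
  [10] S(S(add(add(SSZ, Z), mul(add(Z, Z), add(SSZ, Z)))))
  [11] S(S(add(S(add(SZ, Z)), mul(add(Z, Z), add(SSZ, Z)))))
  [12] S(S(S(add(add(SZ, Z), mul(add(Z, Z), add(SSZ, Z))))))
  [13] S(S(S(add(S(add(Z, Z)), mul(add(Z, Z), add(SSZ, Z))))))
  [14] S(S(S(S(add(add(Z, Z), mul(add(Z, Z), add(SSZ, Z)))))))
  [15] S(S(S(S(add(Z, mul(add(Z, Z), add(SSZ, Z)))))))
  [16] S(S(S(S(mul(add(Z, Z), add(SSZ, Z))))))
  [17] S(S(S(S(mul(Z, add(SSZ, Z))))))
  [18] S^4(Z)

Answer: DIFFERENT — A ⇓ SSZ, B ⇓ S^4(Z)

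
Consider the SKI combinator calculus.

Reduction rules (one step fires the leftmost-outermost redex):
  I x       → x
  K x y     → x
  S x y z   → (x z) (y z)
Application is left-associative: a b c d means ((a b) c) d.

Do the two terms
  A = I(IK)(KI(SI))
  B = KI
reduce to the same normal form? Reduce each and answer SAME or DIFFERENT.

Term A:
  start: I(IK)(KI(SI))
  [1] IK(KI(SI))
  [2] K(KI(SI))
  [3] KI

Term B:
  start: KI

Answer: SAME — A ⇓ KI, B ⇓ KI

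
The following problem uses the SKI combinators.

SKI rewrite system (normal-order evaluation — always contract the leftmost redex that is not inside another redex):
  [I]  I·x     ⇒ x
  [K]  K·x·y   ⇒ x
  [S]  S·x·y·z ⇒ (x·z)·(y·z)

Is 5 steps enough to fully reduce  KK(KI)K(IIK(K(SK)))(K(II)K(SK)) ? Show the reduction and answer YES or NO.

Answer: YES — reaches normal form K(SK) in 5 ≤ 5 steps

Working:
  start: KK(KI)K(IIK(K(SK)))(K(II)K(SK))
  step 1: KK(IIK(K(SK)))(K(II)K(SK))
  step 2: K(K(II)K(SK))
  step 3: K(II(SK))
  step 4: K(I(SK))
  step 5: K(SK)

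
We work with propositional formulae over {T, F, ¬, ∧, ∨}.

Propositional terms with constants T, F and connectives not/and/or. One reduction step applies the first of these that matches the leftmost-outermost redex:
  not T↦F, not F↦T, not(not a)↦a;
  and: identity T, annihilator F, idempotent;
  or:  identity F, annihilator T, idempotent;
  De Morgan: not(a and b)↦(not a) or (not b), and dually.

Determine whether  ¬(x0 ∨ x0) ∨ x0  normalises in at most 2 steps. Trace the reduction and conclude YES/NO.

  start: ¬(x0 ∨ x0) ∨ x0
  →1  (¬x0 ∧ ¬x0) ∨ x0
  →2  ¬x0 ∨ x0

Answer: YES — reaches normal form ¬x0 ∨ x0 in 2 ≤ 2 steps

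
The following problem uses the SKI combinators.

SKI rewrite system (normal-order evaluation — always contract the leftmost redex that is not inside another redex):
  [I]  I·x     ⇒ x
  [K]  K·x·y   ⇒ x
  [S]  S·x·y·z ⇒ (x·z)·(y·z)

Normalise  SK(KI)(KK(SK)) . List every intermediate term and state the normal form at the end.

  start: SK(KI)(KK(SK))
  →1  K(KK(SK))(KI(KK(SK)))
  →2  KK(SK)
  →3  K

Answer: normal form = K  (in 3 steps)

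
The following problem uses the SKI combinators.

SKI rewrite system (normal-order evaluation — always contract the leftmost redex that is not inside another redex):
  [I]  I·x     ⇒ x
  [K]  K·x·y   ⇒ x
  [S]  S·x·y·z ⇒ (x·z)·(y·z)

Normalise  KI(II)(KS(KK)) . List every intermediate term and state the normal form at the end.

Answer: normal form = S  (in 3 steps)

Working:
  start: KI(II)(KS(KK))
  →1  I(KS(KK))
  →2  KS(KK)
  →3  S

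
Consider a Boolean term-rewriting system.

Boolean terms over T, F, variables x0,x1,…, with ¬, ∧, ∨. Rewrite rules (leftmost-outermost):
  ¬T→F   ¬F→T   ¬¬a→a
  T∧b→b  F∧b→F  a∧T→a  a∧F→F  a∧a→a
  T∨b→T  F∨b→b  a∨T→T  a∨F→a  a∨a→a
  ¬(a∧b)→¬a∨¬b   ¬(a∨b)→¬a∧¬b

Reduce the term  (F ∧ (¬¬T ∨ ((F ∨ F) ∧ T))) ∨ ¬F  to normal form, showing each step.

Answer: normal form = T  (in 3 steps)

Working:
  start: (F ∧ (¬¬T ∨ ((F ∨ F) ∧ T))) ∨ ¬F
  →1  F ∨ ¬F
  →2  ¬F
  →3  T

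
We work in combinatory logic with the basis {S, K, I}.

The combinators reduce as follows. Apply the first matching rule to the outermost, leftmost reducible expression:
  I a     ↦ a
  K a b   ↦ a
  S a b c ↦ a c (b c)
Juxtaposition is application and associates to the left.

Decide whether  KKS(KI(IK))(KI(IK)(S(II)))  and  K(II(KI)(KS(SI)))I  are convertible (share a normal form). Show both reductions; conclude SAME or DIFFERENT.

Answer: SAME — A ⇓ I, B ⇓ I

Working:
Term A:
  start: KKS(KI(IK))(KI(IK)(S(II)))
  step 1: K(KI(IK))(KI(IK)(S(II)))
  step 2: KI(IK)
  step 3: I

Term B:
  start: K(II(KI)(KS(SI)))I
  step 1: II(KI)(KS(SI))
  step 2: I(KI)(KS(SI))
  step 3: KI(KS(SI))
  step 4: I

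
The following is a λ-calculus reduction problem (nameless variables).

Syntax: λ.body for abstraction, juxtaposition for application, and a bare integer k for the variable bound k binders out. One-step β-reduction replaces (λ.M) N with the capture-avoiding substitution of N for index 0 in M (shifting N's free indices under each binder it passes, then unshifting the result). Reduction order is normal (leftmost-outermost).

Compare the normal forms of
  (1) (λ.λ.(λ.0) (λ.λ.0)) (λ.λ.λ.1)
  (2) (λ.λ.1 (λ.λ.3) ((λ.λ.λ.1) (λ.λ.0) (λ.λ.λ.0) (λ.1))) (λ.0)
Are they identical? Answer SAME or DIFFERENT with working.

Answer: SAME — A ⇓ λ.λ.λ.0, B ⇓ λ.λ.λ.0

Working:
Term A:
  start: (λ.λ.(λ.0) (λ.λ.0)) (λ.λ.λ.1)
  step 1: λ.(λ.0) (λ.λ.0)
  step 2: λ.λ.λ.0

Term B:
  start: (λ.λ.1 (λ.λ.3) ((λ.λ.λ.1) (λ.λ.0) (λ.λ.λ.0) (λ.1))) (λ.0)
  step 1: λ.(λ.0) (λ.λ.λ.0) ((λ.λ.λ.1) (λ.λ.0) (λ.λ.λ.0) (λ.1))
  step 2: λ.(λ.λ.λ.0) ((λ.λ.λ.1) (λ.λ.0) (λ.λ.λ.0) (λ.1))
  step 3: λ.λ.λ.0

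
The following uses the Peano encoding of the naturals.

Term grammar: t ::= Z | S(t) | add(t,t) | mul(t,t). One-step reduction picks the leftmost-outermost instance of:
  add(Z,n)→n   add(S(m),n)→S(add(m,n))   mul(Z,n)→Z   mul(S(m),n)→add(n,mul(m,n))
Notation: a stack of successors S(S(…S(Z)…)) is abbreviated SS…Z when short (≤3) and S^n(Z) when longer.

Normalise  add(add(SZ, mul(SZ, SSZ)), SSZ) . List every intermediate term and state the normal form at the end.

  start: add(add(SZ, mul(SZ, SSZ)), SSZ)
  [1] add(S(add(Z, mul(SZ, SSZ))), SSZ)
  [2] S(add(add(Z, mul(SZ, SSZ)), SSZ))
  [3] S(add(mul(SZ, SSZ), SSZ))
  [4] S(add(add(SSZ, mul(Z, SSZ)), SSZ))
  [5] S(add(S(add(SZ, mul(Z, SSZ))), SSZ))
  [6] S(S(add(add(SZ, mul(Z, SSZ)), SSZ)))
  [7] S(S(add(S(add(Z, mul(Z, SSZ))), SSZ)))
  [8] S(S(S(add(add(Z, mul(Z, SSZ)), SSZ))))
  [9] S(S(S(add(mul(Z, SSZ), SSZ))))
  [10] S(S(S(add(Z, SSZ))))
  [11] S^5(Z)

Answer: normal form = S^5(Z)  (in 11 steps)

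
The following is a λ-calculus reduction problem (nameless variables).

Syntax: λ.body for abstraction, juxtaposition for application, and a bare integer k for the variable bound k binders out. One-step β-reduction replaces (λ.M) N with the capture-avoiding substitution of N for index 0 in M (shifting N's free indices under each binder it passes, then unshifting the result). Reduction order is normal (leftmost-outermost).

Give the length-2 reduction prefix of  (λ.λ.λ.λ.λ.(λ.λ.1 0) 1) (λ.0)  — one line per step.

Answer: after 2 steps: λ.λ.λ.λ.λ.2 0

Derivation:
  start: (λ.λ.λ.λ.λ.(λ.λ.1 0) 1) (λ.0)
  [1] λ.λ.λ.λ.(λ.λ.1 0) 1
  [2] λ.λ.λ.λ.λ.2 0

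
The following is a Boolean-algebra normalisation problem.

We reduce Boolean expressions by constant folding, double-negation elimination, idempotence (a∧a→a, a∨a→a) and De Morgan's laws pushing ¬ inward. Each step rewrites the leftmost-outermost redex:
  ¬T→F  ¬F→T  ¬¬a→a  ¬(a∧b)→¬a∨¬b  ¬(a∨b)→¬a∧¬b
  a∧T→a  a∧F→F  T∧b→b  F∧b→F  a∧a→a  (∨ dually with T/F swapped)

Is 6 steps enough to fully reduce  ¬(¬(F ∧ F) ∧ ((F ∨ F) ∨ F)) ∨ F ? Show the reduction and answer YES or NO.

Answer: NO — after 6 steps the term is ¬(F ∨ F) ∧ ¬F, not yet normal

Derivation:
  start: ¬(¬(F ∧ F) ∧ ((F ∨ F) ∨ F)) ∨ F
  [1] ¬(¬(F ∧ F) ∧ ((F ∨ F) ∨ F))
  [2] ¬¬(F ∧ F) ∨ ¬((F ∨ F) ∨ F)
  [3] (F ∧ F) ∨ ¬((F ∨ F) ∨ F)
  [4] F ∨ ¬((F ∨ F) ∨ F)
  [5] ¬((F ∨ F) ∨ F)
  [6] ¬(F ∨ F) ∧ ¬F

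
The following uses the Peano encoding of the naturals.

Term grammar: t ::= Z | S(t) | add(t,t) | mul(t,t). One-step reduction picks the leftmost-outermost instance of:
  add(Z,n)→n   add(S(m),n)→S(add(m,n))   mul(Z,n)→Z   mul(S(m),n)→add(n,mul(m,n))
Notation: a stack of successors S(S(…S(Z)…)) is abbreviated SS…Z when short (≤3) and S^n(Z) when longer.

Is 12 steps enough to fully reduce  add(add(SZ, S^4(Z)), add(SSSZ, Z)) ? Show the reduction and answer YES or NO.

Answer: YES — reaches normal form S^8(Z) in 12 ≤ 12 steps

Reduction:
  start: add(add(SZ, S^4(Z)), add(SSSZ, Z))
  [1] add(S(add(Z, S^4(Z))), add(SSSZ, Z))
  [2] S(add(add(Z, S^4(Z)), add(SSSZ, Z)))
  [3] S(add(S^4(Z), add(SSSZ, Z)))
  [4] S(S(add(SSSZ, add(SSSZ, Z))))
  [5] S(S(S(add(SSZ, add(SSSZ, Z)))))
  [6] S(S(S(S(add(SZ, add(SSSZ, Z))))))
  [7] S(S(S(S(S(add(Z, add(SSSZ, Z)))))))
  [8] S(S(S(S(S(add(SSSZ, Z))))))
  [9] S(S(S(S(S(S(add(SSZ, Z)))))))
  [10] S(S(S(S(S(S(S(add(SZ, Z))))))))
  [11] S(S(S(S(S(S(S(S(add(Z, Z)))))))))
  [12] S^8(Z)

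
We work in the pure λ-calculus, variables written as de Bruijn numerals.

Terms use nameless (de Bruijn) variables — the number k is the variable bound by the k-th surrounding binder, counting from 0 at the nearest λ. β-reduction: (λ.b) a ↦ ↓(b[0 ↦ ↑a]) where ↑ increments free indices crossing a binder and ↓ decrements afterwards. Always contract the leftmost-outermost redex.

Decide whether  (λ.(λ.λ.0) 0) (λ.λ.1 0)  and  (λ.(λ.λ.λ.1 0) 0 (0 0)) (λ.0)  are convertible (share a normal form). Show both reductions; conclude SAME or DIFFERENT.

Term A:
  start: (λ.(λ.λ.0) 0) (λ.λ.1 0)
  step 1: (λ.λ.0) (λ.λ.1 0)
  step 2: λ.0

Term B:
  start: (λ.(λ.λ.λ.1 0) 0 (0 0)) (λ.0)
  step 1: (λ.λ.λ.1 0) (λ.0) ((λ.0) (λ.0))
  step 2: (λ.λ.1 0) ((λ.0) (λ.0))
  step 3: λ.(λ.0) (λ.0) 0
  step 4: λ.(λ.0) 0
  step 5: λ.0

Answer: SAME — A ⇓ λ.0, B ⇓ λ.0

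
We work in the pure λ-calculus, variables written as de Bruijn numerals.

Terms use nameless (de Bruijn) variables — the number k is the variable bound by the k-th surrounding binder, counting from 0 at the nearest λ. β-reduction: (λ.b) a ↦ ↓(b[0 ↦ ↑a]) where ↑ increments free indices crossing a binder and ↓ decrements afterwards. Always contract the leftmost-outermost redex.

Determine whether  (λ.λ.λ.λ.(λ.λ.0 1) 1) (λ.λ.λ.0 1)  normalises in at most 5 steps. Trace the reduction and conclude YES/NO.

  start: (λ.λ.λ.λ.(λ.λ.0 1) 1) (λ.λ.λ.0 1)
  →1  λ.λ.λ.(λ.λ.0 1) 1
  →2  λ.λ.λ.λ.0 2

Answer: YES — reaches normal form λ.λ.λ.λ.0 2 in 2 ≤ 5 steps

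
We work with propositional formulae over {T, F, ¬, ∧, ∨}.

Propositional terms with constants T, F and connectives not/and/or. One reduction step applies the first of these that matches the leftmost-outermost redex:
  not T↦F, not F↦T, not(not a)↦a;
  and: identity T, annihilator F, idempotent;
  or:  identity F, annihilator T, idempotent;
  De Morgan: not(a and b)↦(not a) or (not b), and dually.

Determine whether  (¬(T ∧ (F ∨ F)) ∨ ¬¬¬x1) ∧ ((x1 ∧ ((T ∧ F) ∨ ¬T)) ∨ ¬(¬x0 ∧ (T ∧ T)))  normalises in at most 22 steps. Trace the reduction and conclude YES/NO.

Answer: YES — reaches normal form x0 in 19 ≤ 22 steps

Derivation:
  start: (¬(T ∧ (F ∨ F)) ∨ ¬¬¬x1) ∧ ((x1 ∧ ((T ∧ F) ∨ ¬T)) ∨ ¬(¬x0 ∧ (T ∧ T)))
  [1] ((¬T ∨ ¬(F ∨ F)) ∨ ¬¬¬x1) ∧ ((x1 ∧ ((T ∧ F) ∨ ¬T)) ∨ ¬(¬x0 ∧ (T ∧ T)))
  [2] ((F ∨ ¬(F ∨ F)) ∨ ¬¬¬x1) ∧ ((x1 ∧ ((T ∧ F) ∨ ¬T)) ∨ ¬(¬x0 ∧ (T ∧ T)))
  [3] (¬(F ∨ F) ∨ ¬¬¬x1) ∧ ((x1 ∧ ((T ∧ F) ∨ ¬T)) ∨ ¬(¬x0 ∧ (T ∧ T)))
  [4] ((¬F ∧ ¬F) ∨ ¬¬¬x1) ∧ ((x1 ∧ ((T ∧ F) ∨ ¬T)) ∨ ¬(¬x0 ∧ (T ∧ T)))
  [5] (¬F ∨ ¬¬¬x1) ∧ ((x1 ∧ ((T ∧ F) ∨ ¬T)) ∨ ¬(¬x0 ∧ (T ∧ T)))
  [6] (T ∨ ¬¬¬x1) ∧ ((x1 ∧ ((T ∧ F) ∨ ¬T)) ∨ ¬(¬x0 ∧ (T ∧ T)))
  [7] T ∧ ((x1 ∧ ((T ∧ F) ∨ ¬T)) ∨ ¬(¬x0 ∧ (T ∧ T)))
  [8] (x1 ∧ ((T ∧ F) ∨ ¬T)) ∨ ¬(¬x0 ∧ (T ∧ T))
  [9] (x1 ∧ (F ∨ ¬T)) ∨ ¬(¬x0 ∧ (T ∧ T))
  [10] (x1 ∧ ¬T) ∨ ¬(¬x0 ∧ (T ∧ T))
  [11] (x1 ∧ F) ∨ ¬(¬x0 ∧ (T ∧ T))
  [12] F ∨ ¬(¬x0 ∧ (T ∧ T))
  [13] ¬(¬x0 ∧ (T ∧ T))
  [14] ¬¬x0 ∨ ¬(T ∧ T)
  [15] x0 ∨ ¬(T ∧ T)
  [16] x0 ∨ (¬T ∨ ¬T)
  [17] x0 ∨ ¬T
  [18] x0 ∨ F
  [19] x0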